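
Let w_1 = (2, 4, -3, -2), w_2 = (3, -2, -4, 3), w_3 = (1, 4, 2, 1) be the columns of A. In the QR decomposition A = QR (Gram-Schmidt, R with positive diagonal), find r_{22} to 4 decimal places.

w_1 = (2, 4, -3, -2); ‖w_1‖ = 5.7446, so q_1 = (0.3482, 0.6963, -0.5222, -0.3482).
q_1·w_2 = 0.3482·3 + 0.6963·(-2) + (-0.5222)·(-4) + (-0.3482)·3 = 0.6963.
u_2 = w_2 − 0.6963·q_1 = (2.7576, -2.4848, -3.6364, 3.2424).
r_{22} = ‖u_2‖ = 6.1250.

r_{22} = 6.1250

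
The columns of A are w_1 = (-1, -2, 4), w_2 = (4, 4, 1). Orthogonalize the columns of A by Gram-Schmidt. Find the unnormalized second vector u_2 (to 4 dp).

u_2 = (3.6190, 3.2381, 2.5238)

w_1 = (-1, -2, 4); ‖w_1‖ = 4.5826, so e_1 = (-0.2182, -0.4364, 0.8729).
e_1·w_2 = (-0.2182)·4 + (-0.4364)·4 + 0.8729·1 = -1.7457.
u_2 = w_2 + 1.7457·e_1 = (3.6190, 3.2381, 2.5238).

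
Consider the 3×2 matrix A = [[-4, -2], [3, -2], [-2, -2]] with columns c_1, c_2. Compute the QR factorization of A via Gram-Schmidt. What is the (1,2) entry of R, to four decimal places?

r_{12} = 1.1142

c_1 = (-4, 3, -2); ‖c_1‖ = 5.3852, so e_1 = (-0.7428, 0.5571, -0.3714).
r_{12} = e_1·c_2 = 1.1142.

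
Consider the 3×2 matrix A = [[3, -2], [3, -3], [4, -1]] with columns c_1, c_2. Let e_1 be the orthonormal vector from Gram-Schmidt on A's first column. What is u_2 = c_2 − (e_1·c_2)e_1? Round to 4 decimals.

u_2 = (-0.3235, -1.3235, 1.2353)

e_1 = c_1/‖c_1‖ = (3, 3, 4)/5.8310 = (0.5145, 0.5145, 0.6860).
r_{12} = e_1·c_2 = -3.2585.
u_2 = c_2 + 3.2585·e_1 = (-0.3235, -1.3235, 1.2353).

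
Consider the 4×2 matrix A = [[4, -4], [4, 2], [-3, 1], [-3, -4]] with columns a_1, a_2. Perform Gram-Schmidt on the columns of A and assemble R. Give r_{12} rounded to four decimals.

r_{12} = 0.1414

a_1 = (4, 4, -3, -3); ‖a_1‖ = 7.0711, so e_1 = (0.5657, 0.5657, -0.4243, -0.4243).
r_{12} = e_1·a_2 = 0.1414.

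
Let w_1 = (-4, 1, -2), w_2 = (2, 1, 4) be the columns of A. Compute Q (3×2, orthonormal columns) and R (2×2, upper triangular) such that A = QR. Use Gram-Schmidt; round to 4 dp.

Q = [[-0.8729, -0.2673], [0.2182, 0.5345], [-0.4364, 0.8018]], R = [[4.5826, -3.2733], [0.0000, 3.2071]]

w_1 = (-4, 1, -2); ‖w_1‖ = 4.5826, so e_1 = (-0.8729, 0.2182, -0.4364).
e_1·w_2 = (-0.8729)·2 + 0.2182·1 + (-0.4364)·4 = -3.2733.
u_2 = w_2 + 3.2733·e_1 = (-0.8571, 1.7143, 2.5714).
‖u_2‖ = 3.2071, so e_2 = (-0.2673, 0.5345, 0.8018).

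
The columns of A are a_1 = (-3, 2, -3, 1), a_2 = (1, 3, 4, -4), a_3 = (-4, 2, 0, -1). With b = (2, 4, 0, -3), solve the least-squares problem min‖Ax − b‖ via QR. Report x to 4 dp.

x = (1.5703, 1.2979, -1.3496)

e_1 = a_1/‖a_1‖ = (-3, 2, -3, 1)/4.7958 = (-0.6255, 0.4170, -0.6255, 0.2085).
r_{12} = e_1·a_2 = -2.7107.
u_2 = a_2 + 2.7107·e_1 = (-0.6957, 4.1304, 2.3043, -3.4348).
‖u_2‖ = 5.8866, so e_2 = (-0.1182, 0.7017, 0.3915, -0.5835).
r_{13} = e_1·a_3 = 3.1277; r_{23} = e_2·a_3 = 2.4595.
u_3 = a_3 − 3.1277·e_1 − 2.4595·e_2 = (-1.7528, -1.0301, 0.9937, -0.2171).
‖u_3‖ = 2.2734, so e_3 = (-0.7710, -0.4531, 0.4371, -0.0955).
Qᵀb = (-0.2085, 4.3208, -3.0681).
Back-substitute: x_3 = -3.0681/2.2734 = -1.3496.
x_2 = (4.3208 − 2.4595·(-1.3496))/5.8866 = 1.2979.
x_1 = (-0.2085 + 2.7107·1.2979 − 3.1277·(-1.3496))/4.7958 = 1.5703.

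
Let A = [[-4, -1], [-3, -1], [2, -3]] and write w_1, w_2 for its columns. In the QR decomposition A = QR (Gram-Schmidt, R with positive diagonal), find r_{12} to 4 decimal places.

w_1 = (-4, -3, 2); ‖w_1‖ = 5.3852, so q_1 = (-0.7428, -0.5571, 0.3714).
r_{12} = q_1·w_2 = 0.1857.

r_{12} = 0.1857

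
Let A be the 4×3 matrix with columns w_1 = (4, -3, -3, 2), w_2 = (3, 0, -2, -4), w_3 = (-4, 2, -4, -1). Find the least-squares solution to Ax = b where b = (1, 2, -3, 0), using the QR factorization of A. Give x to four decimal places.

x = (0.2540, 0.2227, 0.4067)

w_1 = (4, -3, -3, 2); ‖w_1‖ = 6.1644, so q_1 = (0.6489, -0.4867, -0.4867, 0.3244).
q_1·w_2 = 0.6489·3 + (-0.4867)·0 + (-0.4867)·(-2) + 0.3244·(-4) = 1.6222.
u_2 = w_2 − 1.6222·q_1 = (1.9474, 0.7895, -1.2105, -4.5263).
‖u_2‖ = 5.1350, so q_2 = (0.3792, 0.1537, -0.2357, -0.8815).
q_1·w_3 = 0.6489·(-4) + (-0.4867)·2 + (-0.4867)·(-4) + 0.3244·(-1) = -1.9467; q_2·w_3 = 0.3792·(-4) + 0.1537·2 + (-0.2357)·(-4) + (-0.8815)·(-1) = 0.6150.
u_3 = w_3 + 1.9467·q_1 − 0.6150·q_2 = (-2.9701, 0.9581, -4.8024, 0.1737).
‖u_3‖ = 5.7300, so q_3 = (-0.5183, 0.1672, -0.8381, 0.0303).
Qᵀb = (1.1355, 1.3939, 2.3304).
Back-substitute: x_3 = 2.3304/5.7300 = 0.4067.
x_2 = (1.3939 − 0.6150·0.4067)/5.1350 = 0.2227.
x_1 = (1.1355 − 1.6222·0.2227 + 1.9467·0.4067)/6.1644 = 0.2540.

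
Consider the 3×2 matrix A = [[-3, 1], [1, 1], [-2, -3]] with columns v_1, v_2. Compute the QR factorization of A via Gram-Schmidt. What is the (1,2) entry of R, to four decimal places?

v_1 = (-3, 1, -2); ‖v_1‖ = 3.7417, so e_1 = (-0.8018, 0.2673, -0.5345).
r_{12} = e_1·v_2 = 1.0690.

r_{12} = 1.0690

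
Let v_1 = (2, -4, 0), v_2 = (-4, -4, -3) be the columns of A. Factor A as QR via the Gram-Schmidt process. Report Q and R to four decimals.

Q = [[0.4472, -0.7807], [-0.8944, -0.3904], [0.0000, -0.4880]], R = [[4.4721, 1.7889], [0.0000, 6.1482]]

v_1 = (2, -4, 0); ‖v_1‖ = 4.4721, so q_1 = (0.4472, -0.8944, 0.0000).
q_1·v_2 = 0.4472·(-4) + (-0.8944)·(-4) + 0.0000·(-3) = 1.7889.
u_2 = v_2 − 1.7889·q_1 = (-4.8000, -2.4000, -3.0000).
‖u_2‖ = 6.1482, so q_2 = (-0.7807, -0.3904, -0.4880).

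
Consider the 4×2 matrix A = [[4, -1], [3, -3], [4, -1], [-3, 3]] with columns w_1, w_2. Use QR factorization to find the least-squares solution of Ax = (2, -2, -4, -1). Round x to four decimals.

x = (-0.2778, -0.1111)

q_1 = w_1/‖w_1‖ = (4, 3, 4, -3)/7.0711 = (0.5657, 0.4243, 0.5657, -0.4243).
r_{12} = q_1·w_2 = -3.6770.
u_2 = w_2 + 3.6770·q_1 = (1.0800, -1.4400, 1.0800, 1.4400).
‖u_2‖ = 2.5456, so q_2 = (0.4243, -0.5657, 0.4243, 0.5657).
Qᵀb = (-1.5556, -0.2828).
Back-substitute: x_2 = -0.2828/2.5456 = -0.1111.
x_1 = (-1.5556 + 3.6770·(-0.1111))/7.0711 = -0.2778.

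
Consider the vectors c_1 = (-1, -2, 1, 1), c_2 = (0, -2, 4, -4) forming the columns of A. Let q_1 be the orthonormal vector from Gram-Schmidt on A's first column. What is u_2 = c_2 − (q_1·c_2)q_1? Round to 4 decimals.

u_2 = (0.5714, -0.8571, 3.4286, -4.5714)

c_1 = (-1, -2, 1, 1); ‖c_1‖ = 2.6458, so q_1 = (-0.3780, -0.7559, 0.3780, 0.3780).
q_1·c_2 = (-0.3780)·0 + (-0.7559)·(-2) + 0.3780·4 + 0.3780·(-4) = 1.5119.
u_2 = c_2 − 1.5119·q_1 = (0.5714, -0.8571, 3.4286, -4.5714).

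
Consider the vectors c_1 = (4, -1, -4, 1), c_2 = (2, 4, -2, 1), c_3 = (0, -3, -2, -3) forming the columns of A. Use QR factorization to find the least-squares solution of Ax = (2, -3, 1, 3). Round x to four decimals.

x = (1.0880, -1.3587, -1.1659)

c_1 = (4, -1, -4, 1); ‖c_1‖ = 5.8310, so q_1 = (0.6860, -0.1715, -0.6860, 0.1715).
q_1·c_2 = 0.6860·2 + (-0.1715)·4 + (-0.6860)·(-2) + 0.1715·1 = 2.2295.
u_2 = c_2 − 2.2295·q_1 = (0.4706, 4.3824, -0.4706, 0.6176).
‖u_2‖ = 4.4754, so q_2 = (0.1051, 0.9792, -0.1051, 0.1380).
q_1·c_3 = 0.6860·0 + (-0.1715)·(-3) + (-0.6860)·(-2) + 0.1715·(-3) = 1.3720; q_2·c_3 = 0.1051·0 + 0.9792·(-3) + (-0.1051)·(-2) + 0.1380·(-3) = -3.1413.
u_3 = c_3 − 1.3720·q_1 + 3.1413·q_2 = (-0.6109, 0.3113, -1.3891, -2.8018).
‖u_3‖ = 3.2015, so q_3 = (-0.1908, 0.0972, -0.4339, -0.8751).
Qᵀb = (1.7150, -2.4184, -3.7326).
Back-substitute: x_3 = -3.7326/3.2015 = -1.1659.
x_2 = (-2.4184 + 3.1413·(-1.1659))/4.4754 = -1.3587.
x_1 = (1.7150 − 2.2295·(-1.3587) − 1.3720·(-1.1659))/5.8310 = 1.0880.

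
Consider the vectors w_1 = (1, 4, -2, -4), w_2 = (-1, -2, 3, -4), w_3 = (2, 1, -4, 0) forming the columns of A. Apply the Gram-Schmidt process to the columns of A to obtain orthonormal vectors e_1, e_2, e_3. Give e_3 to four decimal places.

e_3 = (0.4081, -0.6409, -0.6059, -0.2360)

w_1 = (1, 4, -2, -4); ‖w_1‖ = 6.0828, so e_1 = (0.1644, 0.6576, -0.3288, -0.6576).
e_1·w_2 = 0.1644·(-1) + 0.6576·(-2) + (-0.3288)·3 + (-0.6576)·(-4) = 0.1644.
u_2 = w_2 − 0.1644·e_1 = (-1.0270, -2.1081, 3.0541, -3.8919).
‖u_2‖ = 5.4748, so e_2 = (-0.1876, -0.3851, 0.5578, -0.7109).
e_1·w_3 = 0.1644·2 + 0.6576·1 + (-0.3288)·(-4) + (-0.6576)·0 = 2.3016; e_2·w_3 = (-0.1876)·2 + (-0.3851)·1 + 0.5578·(-4) + (-0.7109)·0 = -2.9916.
u_3 = w_3 − 2.3016·e_1 + 2.9916·e_2 = (1.0604, -1.6655, -1.5744, -0.6132).
‖u_3‖ = 2.5986, so e_3 = (0.4081, -0.6409, -0.6059, -0.2360).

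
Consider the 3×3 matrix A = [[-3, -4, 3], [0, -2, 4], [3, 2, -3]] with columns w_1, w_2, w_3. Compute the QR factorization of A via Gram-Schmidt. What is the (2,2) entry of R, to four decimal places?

w_1 = (-3, 0, 3); ‖w_1‖ = 4.2426, so q_1 = (-0.7071, 0.0000, 0.7071).
q_1·w_2 = (-0.7071)·(-4) + 0.0000·(-2) + 0.7071·2 = 4.2426.
u_2 = w_2 − 4.2426·q_1 = (-1.0000, -2.0000, -1.0000).
r_{22} = ‖u_2‖ = 2.4495.

r_{22} = 2.4495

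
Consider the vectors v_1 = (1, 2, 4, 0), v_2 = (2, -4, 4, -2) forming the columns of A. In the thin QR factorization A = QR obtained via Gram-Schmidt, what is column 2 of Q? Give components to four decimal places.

e_2 = (0.2567, -0.8343, 0.3530, -0.3369)

v_1 = (1, 2, 4, 0); ‖v_1‖ = 4.5826, so e_1 = (0.2182, 0.4364, 0.8729, 0.0000).
e_1·v_2 = 0.2182·2 + 0.4364·(-4) + 0.8729·4 + 0.0000·(-2) = 2.1822.
u_2 = v_2 − 2.1822·e_1 = (1.5238, -4.9524, 2.0952, -2.0000).
‖u_2‖ = 5.9362, so e_2 = (0.2567, -0.8343, 0.3530, -0.3369).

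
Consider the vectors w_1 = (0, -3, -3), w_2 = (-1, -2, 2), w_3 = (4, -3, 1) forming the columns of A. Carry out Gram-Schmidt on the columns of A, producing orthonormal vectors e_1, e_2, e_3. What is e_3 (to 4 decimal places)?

w_1 = (0, -3, -3); ‖w_1‖ = 4.2426, so e_1 = (0.0000, -0.7071, -0.7071).
e_1·w_2 = 0.0000·(-1) + (-0.7071)·(-2) + (-0.7071)·2 = 0.0000.
u_2 = w_2 + 0.0000·e_1 = (-1.0000, -2.0000, 2.0000).
‖u_2‖ = 3.0000, so e_2 = (-0.3333, -0.6667, 0.6667).
e_1·w_3 = 0.0000·4 + (-0.7071)·(-3) + (-0.7071)·1 = 1.4142; e_2·w_3 = (-0.3333)·4 + (-0.6667)·(-3) + 0.6667·1 = 1.3333.
u_3 = w_3 − 1.4142·e_1 − 1.3333·e_2 = (4.4444, -1.1111, 1.1111).
‖u_3‖ = 4.7140, so e_3 = (0.9428, -0.2357, 0.2357).

e_3 = (0.9428, -0.2357, 0.2357)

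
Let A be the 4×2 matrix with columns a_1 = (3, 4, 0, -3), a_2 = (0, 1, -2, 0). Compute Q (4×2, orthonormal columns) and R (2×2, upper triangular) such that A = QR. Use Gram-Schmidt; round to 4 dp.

Q = [[0.5145, -0.1658], [0.6860, 0.2488], [0.0000, -0.9397], [-0.5145, 0.1658]], R = [[5.8310, 0.6860], [0.0000, 2.1282]]

a_1 = (3, 4, 0, -3); ‖a_1‖ = 5.8310, so q_1 = (0.5145, 0.6860, 0.0000, -0.5145).
q_1·a_2 = 0.5145·0 + 0.6860·1 + 0.0000·(-2) + (-0.5145)·0 = 0.6860.
u_2 = a_2 − 0.6860·q_1 = (-0.3529, 0.5294, -2.0000, 0.3529).
‖u_2‖ = 2.1282, so q_2 = (-0.1658, 0.2488, -0.9397, 0.1658).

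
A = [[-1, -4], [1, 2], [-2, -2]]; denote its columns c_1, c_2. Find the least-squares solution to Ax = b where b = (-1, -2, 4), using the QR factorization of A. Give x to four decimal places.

q_1 = c_1/‖c_1‖ = (-1, 1, -2)/2.4495 = (-0.4082, 0.4082, -0.8165).
r_{12} = q_1·c_2 = 4.0825.
u_2 = c_2 − 4.0825·q_1 = (-2.3333, 0.3333, 1.3333).
‖u_2‖ = 2.7080, so q_2 = (-0.8616, 0.1231, 0.4924).
Qᵀb = (-3.6742, 2.5849).
Back-substitute: x_2 = 2.5849/2.7080 = 0.9545.
x_1 = (-3.6742 − 4.0825·0.9545)/2.4495 = -3.0909.

x = (-3.0909, 0.9545)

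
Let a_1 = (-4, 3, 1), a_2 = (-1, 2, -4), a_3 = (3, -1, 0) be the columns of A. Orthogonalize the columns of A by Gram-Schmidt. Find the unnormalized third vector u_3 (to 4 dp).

u_3 = (0.6863, 0.8333, 0.2451)

q_1 = a_1/‖a_1‖ = (-4, 3, 1)/5.0990 = (-0.7845, 0.5883, 0.1961).
r_{12} = q_1·a_2 = 1.1767.
u_2 = a_2 − 1.1767·q_1 = (-0.0769, 1.3077, -4.2308).
‖u_2‖ = 4.4289, so q_2 = (-0.0174, 0.2953, -0.9553).
r_{13} = q_1·a_3 = -2.9417; r_{23} = q_2·a_3 = -0.3474.
u_3 = a_3 + 2.9417·q_1 + 0.3474·q_2 = (0.6863, 0.8333, 0.2451).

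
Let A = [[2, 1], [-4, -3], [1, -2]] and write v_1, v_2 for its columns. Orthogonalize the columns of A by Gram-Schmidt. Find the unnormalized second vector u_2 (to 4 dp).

u_2 = (-0.1429, -0.7143, -2.5714)

v_1 = (2, -4, 1); ‖v_1‖ = 4.5826, so e_1 = (0.4364, -0.8729, 0.2182).
e_1·v_2 = 0.4364·1 + (-0.8729)·(-3) + 0.2182·(-2) = 2.6186.
u_2 = v_2 − 2.6186·e_1 = (-0.1429, -0.7143, -2.5714).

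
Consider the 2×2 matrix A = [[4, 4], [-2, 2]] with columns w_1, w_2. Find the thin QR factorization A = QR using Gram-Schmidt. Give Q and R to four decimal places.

Q = [[0.8944, 0.4472], [-0.4472, 0.8944]], R = [[4.4721, 2.6833], [0.0000, 3.5777]]

w_1 = (4, -2); ‖w_1‖ = 4.4721, so q_1 = (0.8944, -0.4472).
q_1·w_2 = 0.8944·4 + (-0.4472)·2 = 2.6833.
u_2 = w_2 − 2.6833·q_1 = (1.6000, 3.2000).
‖u_2‖ = 3.5777, so q_2 = (0.4472, 0.8944).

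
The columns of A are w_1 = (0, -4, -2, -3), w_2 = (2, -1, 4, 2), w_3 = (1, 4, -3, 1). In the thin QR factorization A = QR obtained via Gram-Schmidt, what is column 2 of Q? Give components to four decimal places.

w_1 = (0, -4, -2, -3); ‖w_1‖ = 5.3852, so q_1 = (0.0000, -0.7428, -0.3714, -0.5571).
q_1·w_2 = 0.0000·2 + (-0.7428)·(-1) + (-0.3714)·4 + (-0.5571)·2 = -1.8570.
u_2 = w_2 + 1.8570·q_1 = (2.0000, -2.3793, 3.3103, 0.9655).
‖u_2‖ = 4.6424, so q_2 = (0.4308, -0.5125, 0.7131, 0.2080).

q_2 = (0.4308, -0.5125, 0.7131, 0.2080)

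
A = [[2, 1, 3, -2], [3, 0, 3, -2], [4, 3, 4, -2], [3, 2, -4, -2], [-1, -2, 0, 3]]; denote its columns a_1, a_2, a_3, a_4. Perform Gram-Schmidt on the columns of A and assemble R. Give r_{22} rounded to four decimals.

r_{22} = 2.3643

e_1 = a_1/‖a_1‖ = (2, 3, 4, 3, -1)/6.2450 = (0.3203, 0.4804, 0.6405, 0.4804, -0.1601).
r_{12} = e_1·a_2 = 3.5228.
u_2 = a_2 − 3.5228·e_1 = (-0.1282, -1.6923, 0.7436, 0.3077, -1.4359).
r_{22} = ‖u_2‖ = 2.3643.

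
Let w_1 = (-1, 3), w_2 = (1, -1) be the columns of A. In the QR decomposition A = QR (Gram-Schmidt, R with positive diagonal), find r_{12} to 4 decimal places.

w_1 = (-1, 3); ‖w_1‖ = 3.1623, so e_1 = (-0.3162, 0.9487).
r_{12} = e_1·w_2 = -1.2649.

r_{12} = -1.2649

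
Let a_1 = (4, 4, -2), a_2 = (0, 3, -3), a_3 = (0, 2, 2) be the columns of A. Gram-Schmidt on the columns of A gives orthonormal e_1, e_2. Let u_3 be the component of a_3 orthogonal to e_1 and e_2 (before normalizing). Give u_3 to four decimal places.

e_1 = a_1/‖a_1‖ = (4, 4, -2)/6.0000 = (0.6667, 0.6667, -0.3333).
r_{12} = e_1·a_2 = 3.0000.
u_2 = a_2 − 3.0000·e_1 = (-2.0000, 1.0000, -2.0000).
‖u_2‖ = 3.0000, so e_2 = (-0.6667, 0.3333, -0.6667).
r_{13} = e_1·a_3 = 0.6667; r_{23} = e_2·a_3 = -0.6667.
u_3 = a_3 − 0.6667·e_1 + 0.6667·e_2 = (-0.8889, 1.7778, 1.7778).

u_3 = (-0.8889, 1.7778, 1.7778)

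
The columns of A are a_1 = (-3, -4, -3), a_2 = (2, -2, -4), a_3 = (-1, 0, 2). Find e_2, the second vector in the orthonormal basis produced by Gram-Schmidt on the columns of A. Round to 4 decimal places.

a_1 = (-3, -4, -3); ‖a_1‖ = 5.8310, so e_1 = (-0.5145, -0.6860, -0.5145).
e_1·a_2 = (-0.5145)·2 + (-0.6860)·(-2) + (-0.5145)·(-4) = 2.4010.
u_2 = a_2 − 2.4010·e_1 = (3.2353, -0.3529, -2.7647).
‖u_2‖ = 4.2703, so e_2 = (0.7576, -0.0827, -0.6474).

e_2 = (0.7576, -0.0827, -0.6474)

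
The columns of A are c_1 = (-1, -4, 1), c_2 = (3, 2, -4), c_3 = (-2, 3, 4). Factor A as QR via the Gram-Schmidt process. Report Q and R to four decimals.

Q = [[-0.2357, 0.5334, 0.8124], [-0.9428, -0.3282, -0.0580], [0.2357, -0.7796, 0.5803]], R = [[4.2426, -3.5355, -1.4142], [0.0000, 4.0620, -5.1698], [0.0000, 0.0000, 0.5222]]

c_1 = (-1, -4, 1); ‖c_1‖ = 4.2426, so e_1 = (-0.2357, -0.9428, 0.2357).
e_1·c_2 = (-0.2357)·3 + (-0.9428)·2 + 0.2357·(-4) = -3.5355.
u_2 = c_2 + 3.5355·e_1 = (2.1667, -1.3333, -3.1667).
‖u_2‖ = 4.0620, so e_2 = (0.5334, -0.3282, -0.7796).
e_1·c_3 = (-0.2357)·(-2) + (-0.9428)·3 + 0.2357·4 = -1.4142; e_2·c_3 = 0.5334·(-2) + (-0.3282)·3 + (-0.7796)·4 = -5.1698.
u_3 = c_3 + 1.4142·e_1 + 5.1698·e_2 = (0.4242, -0.0303, 0.3030).
‖u_3‖ = 0.5222, so e_3 = (0.8124, -0.0580, 0.5803).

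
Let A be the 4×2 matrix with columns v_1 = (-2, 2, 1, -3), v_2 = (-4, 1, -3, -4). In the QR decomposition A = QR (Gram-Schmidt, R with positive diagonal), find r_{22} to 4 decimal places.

r_{22} = 4.6845

v_1 = (-2, 2, 1, -3); ‖v_1‖ = 4.2426, so e_1 = (-0.4714, 0.4714, 0.2357, -0.7071).
e_1·v_2 = (-0.4714)·(-4) + 0.4714·1 + 0.2357·(-3) + (-0.7071)·(-4) = 4.4783.
u_2 = v_2 − 4.4783·e_1 = (-1.8889, -1.1111, -4.0556, -0.8333).
r_{22} = ‖u_2‖ = 4.6845.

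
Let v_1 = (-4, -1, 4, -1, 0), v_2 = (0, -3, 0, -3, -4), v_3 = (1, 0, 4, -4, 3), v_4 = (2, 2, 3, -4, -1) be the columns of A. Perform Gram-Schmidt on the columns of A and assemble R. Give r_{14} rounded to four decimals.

r_{14} = 1.0290

v_1 = (-4, -1, 4, -1, 0); ‖v_1‖ = 5.8310, so q_1 = (-0.6860, -0.1715, 0.6860, -0.1715, 0.0000).
r_{14} = q_1·v_4 = 1.0290.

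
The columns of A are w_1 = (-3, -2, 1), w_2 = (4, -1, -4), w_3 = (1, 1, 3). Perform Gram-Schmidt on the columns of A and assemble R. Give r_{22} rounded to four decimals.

e_1 = w_1/‖w_1‖ = (-3, -2, 1)/3.7417 = (-0.8018, -0.5345, 0.2673).
r_{12} = e_1·w_2 = -3.7417.
u_2 = w_2 + 3.7417·e_1 = (1.0000, -3.0000, -3.0000).
r_{22} = ‖u_2‖ = 4.3589.

r_{22} = 4.3589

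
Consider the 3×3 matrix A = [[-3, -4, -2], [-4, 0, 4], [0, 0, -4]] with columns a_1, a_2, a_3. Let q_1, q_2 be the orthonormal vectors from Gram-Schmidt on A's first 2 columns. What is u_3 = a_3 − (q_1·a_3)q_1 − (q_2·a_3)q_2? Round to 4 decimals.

a_1 = (-3, -4, 0); ‖a_1‖ = 5.0000, so q_1 = (-0.6000, -0.8000, 0.0000).
q_1·a_2 = (-0.6000)·(-4) + (-0.8000)·0 + 0.0000·0 = 2.4000.
u_2 = a_2 − 2.4000·q_1 = (-2.5600, 1.9200, 0.0000).
‖u_2‖ = 3.2000, so q_2 = (-0.8000, 0.6000, 0.0000).
q_1·a_3 = (-0.6000)·(-2) + (-0.8000)·4 + 0.0000·(-4) = -2.0000; q_2·a_3 = (-0.8000)·(-2) + 0.6000·4 + 0.0000·(-4) = 4.0000.
u_3 = a_3 + 2.0000·q_1 − 4.0000·q_2 = (0.0000, 0.0000, -4.0000).

u_3 = (0.0000, 0.0000, -4.0000)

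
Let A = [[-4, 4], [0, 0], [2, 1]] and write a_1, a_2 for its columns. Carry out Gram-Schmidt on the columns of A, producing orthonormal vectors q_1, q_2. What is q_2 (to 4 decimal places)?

q_2 = (0.4472, 0.0000, 0.8944)

a_1 = (-4, 0, 2); ‖a_1‖ = 4.4721, so q_1 = (-0.8944, 0.0000, 0.4472).
q_1·a_2 = (-0.8944)·4 + 0.0000·0 + 0.4472·1 = -3.1305.
u_2 = a_2 + 3.1305·q_1 = (1.2000, 0.0000, 2.4000).
‖u_2‖ = 2.6833, so q_2 = (0.4472, 0.0000, 0.8944).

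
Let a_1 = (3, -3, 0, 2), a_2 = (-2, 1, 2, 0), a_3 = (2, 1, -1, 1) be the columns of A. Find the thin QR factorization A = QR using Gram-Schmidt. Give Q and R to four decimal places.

a_1 = (3, -3, 0, 2); ‖a_1‖ = 4.6904, so e_1 = (0.6396, -0.6396, 0.0000, 0.4264).
e_1·a_2 = 0.6396·(-2) + (-0.6396)·1 + 0.0000·2 + 0.4264·0 = -1.9188.
u_2 = a_2 + 1.9188·e_1 = (-0.7727, -0.2273, 2.0000, 0.8182).
‖u_2‖ = 2.3061, so e_2 = (-0.3351, -0.0986, 0.8673, 0.3548).
e_1·a_3 = 0.6396·2 + (-0.6396)·1 + 0.0000·(-1) + 0.4264·1 = 1.0660; e_2·a_3 = (-0.3351)·2 + (-0.0986)·1 + 0.8673·(-1) + 0.3548·1 = -1.2812.
u_3 = a_3 − 1.0660·e_1 + 1.2812·e_2 = (0.8889, 1.5556, 0.1111, 1.0000).
‖u_3‖ = 2.0548, so e_3 = (0.4326, 0.7570, 0.0541, 0.4867).

Q = [[0.6396, -0.3351, 0.4326], [-0.6396, -0.0986, 0.7570], [0.0000, 0.8673, 0.0541], [0.4264, 0.3548, 0.4867]], R = [[4.6904, -1.9188, 1.0660], [0.0000, 2.3061, -1.2812], [0.0000, 0.0000, 2.0548]]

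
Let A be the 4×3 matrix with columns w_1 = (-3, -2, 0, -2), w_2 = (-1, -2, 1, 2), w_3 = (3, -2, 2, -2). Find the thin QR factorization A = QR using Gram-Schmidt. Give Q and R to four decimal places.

w_1 = (-3, -2, 0, -2); ‖w_1‖ = 4.1231, so e_1 = (-0.7276, -0.4851, 0.0000, -0.4851).
e_1·w_2 = (-0.7276)·(-1) + (-0.4851)·(-2) + 0.0000·1 + (-0.4851)·2 = 0.7276.
u_2 = w_2 − 0.7276·e_1 = (-0.4706, -1.6471, 1.0000, 2.3529).
‖u_2‖ = 3.0774, so e_2 = (-0.1529, -0.5352, 0.3249, 0.7646).
e_1·w_3 = (-0.7276)·3 + (-0.4851)·(-2) + 0.0000·2 + (-0.4851)·(-2) = -0.2425; e_2·w_3 = (-0.1529)·3 + (-0.5352)·(-2) + 0.3249·2 + 0.7646·(-2) = -0.2676.
u_3 = w_3 + 0.2425·e_1 + 0.2676·e_2 = (2.7826, -2.2609, 2.0870, -1.9130).
‖u_3‖ = 4.5683, so e_3 = (0.6091, -0.4949, 0.4568, -0.4188).

Q = [[-0.7276, -0.1529, 0.6091], [-0.4851, -0.5352, -0.4949], [0.0000, 0.3249, 0.4568], [-0.4851, 0.7646, -0.4188]], R = [[4.1231, 0.7276, -0.2425], [0.0000, 3.0774, -0.2676], [0.0000, 0.0000, 4.5683]]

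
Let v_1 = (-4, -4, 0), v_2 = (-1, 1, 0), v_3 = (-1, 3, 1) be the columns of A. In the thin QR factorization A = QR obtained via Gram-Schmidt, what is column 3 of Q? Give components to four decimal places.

e_1 = v_1/‖v_1‖ = (-4, -4, 0)/5.6569 = (-0.7071, -0.7071, 0.0000).
r_{12} = e_1·v_2 = 0.0000.
u_2 = v_2 + 0.0000·e_1 = (-1.0000, 1.0000, 0.0000).
‖u_2‖ = 1.4142, so e_2 = (-0.7071, 0.7071, 0.0000).
r_{13} = e_1·v_3 = -1.4142; r_{23} = e_2·v_3 = 2.8284.
u_3 = v_3 + 1.4142·e_1 − 2.8284·e_2 = (0.0000, 0.0000, 1.0000).
‖u_3‖ = 1.0000, so e_3 = (0.0000, 0.0000, 1.0000).

e_3 = (0.0000, 0.0000, 1.0000)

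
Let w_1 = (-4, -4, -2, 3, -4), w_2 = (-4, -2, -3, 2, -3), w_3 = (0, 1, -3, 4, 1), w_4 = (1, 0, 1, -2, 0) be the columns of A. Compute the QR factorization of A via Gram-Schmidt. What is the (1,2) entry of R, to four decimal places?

e_1 = w_1/‖w_1‖ = (-4, -4, -2, 3, -4)/7.8102 = (-0.5121, -0.5121, -0.2561, 0.3841, -0.5121).
r_{12} = e_1·w_2 = 6.1458.

r_{12} = 6.1458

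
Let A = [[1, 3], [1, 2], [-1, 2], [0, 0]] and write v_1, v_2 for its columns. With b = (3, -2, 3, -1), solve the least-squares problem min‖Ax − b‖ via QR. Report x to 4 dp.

e_1 = v_1/‖v_1‖ = (1, 1, -1, 0)/1.7321 = (0.5774, 0.5774, -0.5774, 0.0000).
r_{12} = e_1·v_2 = 1.7321.
u_2 = v_2 − 1.7321·e_1 = (2.0000, 1.0000, 3.0000, 0.0000).
‖u_2‖ = 3.7417, so e_2 = (0.5345, 0.2673, 0.8018, 0.0000).
Qᵀb = (-1.1547, 3.4744).
Back-substitute: x_2 = 3.4744/3.7417 = 0.9286.
x_1 = (-1.1547 − 1.7321·0.9286)/1.7321 = -1.5952.

x = (-1.5952, 0.9286)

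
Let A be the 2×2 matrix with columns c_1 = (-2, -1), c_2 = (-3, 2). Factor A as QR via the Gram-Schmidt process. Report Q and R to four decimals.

c_1 = (-2, -1); ‖c_1‖ = 2.2361, so e_1 = (-0.8944, -0.4472).
e_1·c_2 = (-0.8944)·(-3) + (-0.4472)·2 = 1.7889.
u_2 = c_2 − 1.7889·e_1 = (-1.4000, 2.8000).
‖u_2‖ = 3.1305, so e_2 = (-0.4472, 0.8944).

Q = [[-0.8944, -0.4472], [-0.4472, 0.8944]], R = [[2.2361, 1.7889], [0.0000, 3.1305]]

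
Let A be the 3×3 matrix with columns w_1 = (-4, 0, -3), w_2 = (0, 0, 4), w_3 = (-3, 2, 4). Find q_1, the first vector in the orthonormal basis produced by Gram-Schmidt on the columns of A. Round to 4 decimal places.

q_1 = (-0.8000, 0.0000, -0.6000)

q_1 = w_1/‖w_1‖ = (-4, 0, -3)/5.0000 = (-0.8000, 0.0000, -0.6000).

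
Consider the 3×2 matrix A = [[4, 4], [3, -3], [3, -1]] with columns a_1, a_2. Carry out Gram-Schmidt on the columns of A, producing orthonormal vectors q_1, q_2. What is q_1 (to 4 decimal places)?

q_1 = a_1/‖a_1‖ = (4, 3, 3)/5.8310 = (0.6860, 0.5145, 0.5145).

q_1 = (0.6860, 0.5145, 0.5145)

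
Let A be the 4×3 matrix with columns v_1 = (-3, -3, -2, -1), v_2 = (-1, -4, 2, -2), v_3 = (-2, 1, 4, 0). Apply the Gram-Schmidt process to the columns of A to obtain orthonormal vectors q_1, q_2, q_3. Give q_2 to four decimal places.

v_1 = (-3, -3, -2, -1); ‖v_1‖ = 4.7958, so q_1 = (-0.6255, -0.6255, -0.4170, -0.2085).
q_1·v_2 = (-0.6255)·(-1) + (-0.6255)·(-4) + (-0.4170)·2 + (-0.2085)·(-2) = 2.7107.
u_2 = v_2 − 2.7107·q_1 = (0.6957, -2.3043, 3.1304, -1.4348).
‖u_2‖ = 4.2014, so q_2 = (0.1656, -0.5485, 0.7451, -0.3415).

q_2 = (0.1656, -0.5485, 0.7451, -0.3415)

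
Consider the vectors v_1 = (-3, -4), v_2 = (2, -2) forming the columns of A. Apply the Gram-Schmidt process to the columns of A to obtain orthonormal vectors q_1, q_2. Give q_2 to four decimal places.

v_1 = (-3, -4); ‖v_1‖ = 5.0000, so q_1 = (-0.6000, -0.8000).
q_1·v_2 = (-0.6000)·2 + (-0.8000)·(-2) = 0.4000.
u_2 = v_2 − 0.4000·q_1 = (2.2400, -1.6800).
‖u_2‖ = 2.8000, so q_2 = (0.8000, -0.6000).

q_2 = (0.8000, -0.6000)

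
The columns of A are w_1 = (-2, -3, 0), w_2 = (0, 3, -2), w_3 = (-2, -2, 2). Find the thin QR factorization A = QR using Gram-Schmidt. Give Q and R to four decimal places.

Q = [[-0.5547, -0.5322, -0.6396], [-0.8321, 0.3548, 0.4264], [0.0000, -0.7687, 0.6396]], R = [[3.6056, -2.4962, 2.7735], [0.0000, 2.6018, -1.1826], [0.0000, 0.0000, 1.7056]]

w_1 = (-2, -3, 0); ‖w_1‖ = 3.6056, so q_1 = (-0.5547, -0.8321, 0.0000).
q_1·w_2 = (-0.5547)·0 + (-0.8321)·3 + 0.0000·(-2) = -2.4962.
u_2 = w_2 + 2.4962·q_1 = (-1.3846, 0.9231, -2.0000).
‖u_2‖ = 2.6018, so q_2 = (-0.5322, 0.3548, -0.7687).
q_1·w_3 = (-0.5547)·(-2) + (-0.8321)·(-2) + 0.0000·2 = 2.7735; q_2·w_3 = (-0.5322)·(-2) + 0.3548·(-2) + (-0.7687)·2 = -1.1826.
u_3 = w_3 − 2.7735·q_1 + 1.1826·q_2 = (-1.0909, 0.7273, 1.0909).
‖u_3‖ = 1.7056, so q_3 = (-0.6396, 0.4264, 0.6396).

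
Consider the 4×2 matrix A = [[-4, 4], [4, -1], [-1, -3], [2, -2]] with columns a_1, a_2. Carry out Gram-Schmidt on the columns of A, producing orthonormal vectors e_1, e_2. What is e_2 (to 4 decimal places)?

e_1 = a_1/‖a_1‖ = (-4, 4, -1, 2)/6.0828 = (-0.6576, 0.6576, -0.1644, 0.3288).
r_{12} = e_1·a_2 = -3.4524.
u_2 = a_2 + 3.4524·e_1 = (1.7297, 1.2703, -3.5676, -0.8649).
‖u_2‖ = 4.2522, so e_2 = (0.4068, 0.2987, -0.8390, -0.2034).

e_2 = (0.4068, 0.2987, -0.8390, -0.2034)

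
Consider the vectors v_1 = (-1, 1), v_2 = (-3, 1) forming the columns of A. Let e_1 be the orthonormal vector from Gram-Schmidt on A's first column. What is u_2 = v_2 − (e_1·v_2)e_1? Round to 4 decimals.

v_1 = (-1, 1); ‖v_1‖ = 1.4142, so e_1 = (-0.7071, 0.7071).
e_1·v_2 = (-0.7071)·(-3) + 0.7071·1 = 2.8284.
u_2 = v_2 − 2.8284·e_1 = (-1.0000, -1.0000).

u_2 = (-1.0000, -1.0000)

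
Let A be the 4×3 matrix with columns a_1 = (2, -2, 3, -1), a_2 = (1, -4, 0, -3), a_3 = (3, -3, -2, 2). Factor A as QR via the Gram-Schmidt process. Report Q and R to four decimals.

e_1 = a_1/‖a_1‖ = (2, -2, 3, -1)/4.2426 = (0.4714, -0.4714, 0.7071, -0.2357).
r_{12} = e_1·a_2 = 3.0641.
u_2 = a_2 − 3.0641·e_1 = (-0.4444, -2.5556, -2.1667, -2.2778).
‖u_2‖ = 4.0757, so e_2 = (-0.1090, -0.6270, -0.5316, -0.5589).
r_{13} = e_1·a_3 = 0.9428; r_{23} = e_2·a_3 = 1.4994.
u_3 = a_3 − 0.9428·e_1 − 1.4994·e_2 = (2.7191, -1.6154, -1.8696, 3.0602).
‖u_3‖ = 4.7815, so e_3 = (0.5687, -0.3378, -0.3910, 0.6400).

Q = [[0.4714, -0.1090, 0.5687], [-0.4714, -0.6270, -0.3378], [0.7071, -0.5316, -0.3910], [-0.2357, -0.5589, 0.6400]], R = [[4.2426, 3.0641, 0.9428], [0.0000, 4.0757, 1.4994], [0.0000, 0.0000, 4.7815]]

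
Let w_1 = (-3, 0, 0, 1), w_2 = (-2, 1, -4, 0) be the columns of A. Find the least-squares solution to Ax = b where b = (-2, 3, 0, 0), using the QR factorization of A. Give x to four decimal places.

e_1 = w_1/‖w_1‖ = (-3, 0, 0, 1)/3.1623 = (-0.9487, 0.0000, 0.0000, 0.3162).
r_{12} = e_1·w_2 = 1.8974.
u_2 = w_2 − 1.8974·e_1 = (-0.2000, 1.0000, -4.0000, -0.6000).
‖u_2‖ = 4.1713, so e_2 = (-0.0479, 0.2397, -0.9589, -0.1438).
Qᵀb = (1.8974, 0.8151).
Back-substitute: x_2 = 0.8151/4.1713 = 0.1954.
x_1 = (1.8974 − 1.8974·0.1954)/3.1623 = 0.4828.

x = (0.4828, 0.1954)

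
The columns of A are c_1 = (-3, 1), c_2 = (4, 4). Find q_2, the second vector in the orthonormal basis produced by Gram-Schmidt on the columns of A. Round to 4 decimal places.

q_2 = (0.3162, 0.9487)

c_1 = (-3, 1); ‖c_1‖ = 3.1623, so q_1 = (-0.9487, 0.3162).
q_1·c_2 = (-0.9487)·4 + 0.3162·4 = -2.5298.
u_2 = c_2 + 2.5298·q_1 = (1.6000, 4.8000).
‖u_2‖ = 5.0596, so q_2 = (0.3162, 0.9487).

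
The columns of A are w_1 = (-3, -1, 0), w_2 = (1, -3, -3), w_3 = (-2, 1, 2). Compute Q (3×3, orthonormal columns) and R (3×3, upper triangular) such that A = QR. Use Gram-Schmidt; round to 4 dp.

Q = [[-0.9487, 0.2294, 0.2176], [-0.3162, -0.6882, -0.6529], [0.0000, -0.6882, 0.7255]], R = [[3.1623, 0.0000, 1.5811], [0.0000, 4.3589, -2.5236], [0.0000, 0.0000, 0.3627]]

q_1 = w_1/‖w_1‖ = (-3, -1, 0)/3.1623 = (-0.9487, -0.3162, 0.0000).
r_{12} = q_1·w_2 = 0.0000.
u_2 = w_2 − 0.0000·q_1 = (1.0000, -3.0000, -3.0000).
‖u_2‖ = 4.3589, so q_2 = (0.2294, -0.6882, -0.6882).
r_{13} = q_1·w_3 = 1.5811; r_{23} = q_2·w_3 = -2.5236.
u_3 = w_3 − 1.5811·q_1 + 2.5236·q_2 = (0.0789, -0.2368, 0.2632).
‖u_3‖ = 0.3627, so q_3 = (0.2176, -0.6529, 0.7255).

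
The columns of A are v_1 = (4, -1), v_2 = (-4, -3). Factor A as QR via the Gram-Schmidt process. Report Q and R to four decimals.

Q = [[0.9701, -0.2425], [-0.2425, -0.9701]], R = [[4.1231, -3.1530], [0.0000, 3.8806]]

v_1 = (4, -1); ‖v_1‖ = 4.1231, so q_1 = (0.9701, -0.2425).
q_1·v_2 = 0.9701·(-4) + (-0.2425)·(-3) = -3.1530.
u_2 = v_2 + 3.1530·q_1 = (-0.9412, -3.7647).
‖u_2‖ = 3.8806, so q_2 = (-0.2425, -0.9701).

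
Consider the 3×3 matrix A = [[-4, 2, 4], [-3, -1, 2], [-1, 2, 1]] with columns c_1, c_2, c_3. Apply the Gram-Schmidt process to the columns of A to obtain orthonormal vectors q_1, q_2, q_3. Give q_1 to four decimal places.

c_1 = (-4, -3, -1); ‖c_1‖ = 5.0990, so q_1 = (-0.7845, -0.5883, -0.1961).

q_1 = (-0.7845, -0.5883, -0.1961)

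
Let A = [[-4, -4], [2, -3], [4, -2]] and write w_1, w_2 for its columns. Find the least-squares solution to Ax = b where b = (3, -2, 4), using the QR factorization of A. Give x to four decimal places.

x = (0.0269, -0.4846)

w_1 = (-4, 2, 4); ‖w_1‖ = 6.0000, so q_1 = (-0.6667, 0.3333, 0.6667).
q_1·w_2 = (-0.6667)·(-4) + 0.3333·(-3) + 0.6667·(-2) = 0.3333.
u_2 = w_2 − 0.3333·q_1 = (-3.7778, -3.1111, -2.2222).
‖u_2‖ = 5.3748, so q_2 = (-0.7029, -0.5788, -0.4134).
Qᵀb = (0.0000, -2.6047).
Back-substitute: x_2 = -2.6047/5.3748 = -0.4846.
x_1 = (0.0000 − 0.3333·(-0.4846))/6.0000 = 0.0269.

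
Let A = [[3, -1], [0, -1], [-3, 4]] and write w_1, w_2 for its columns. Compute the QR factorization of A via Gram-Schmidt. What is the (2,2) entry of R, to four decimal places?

r_{22} = 2.3452

w_1 = (3, 0, -3); ‖w_1‖ = 4.2426, so q_1 = (0.7071, 0.0000, -0.7071).
q_1·w_2 = 0.7071·(-1) + 0.0000·(-1) + (-0.7071)·4 = -3.5355.
u_2 = w_2 + 3.5355·q_1 = (1.5000, -1.0000, 1.5000).
r_{22} = ‖u_2‖ = 2.3452.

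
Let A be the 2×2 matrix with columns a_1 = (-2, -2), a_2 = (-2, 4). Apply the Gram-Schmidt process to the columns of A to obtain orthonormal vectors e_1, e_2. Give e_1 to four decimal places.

e_1 = (-0.7071, -0.7071)

a_1 = (-2, -2); ‖a_1‖ = 2.8284, so e_1 = (-0.7071, -0.7071).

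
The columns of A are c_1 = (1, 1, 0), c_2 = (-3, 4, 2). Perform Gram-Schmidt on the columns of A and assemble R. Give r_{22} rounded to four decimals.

c_1 = (1, 1, 0); ‖c_1‖ = 1.4142, so q_1 = (0.7071, 0.7071, 0.0000).
q_1·c_2 = 0.7071·(-3) + 0.7071·4 + 0.0000·2 = 0.7071.
u_2 = c_2 − 0.7071·q_1 = (-3.5000, 3.5000, 2.0000).
r_{22} = ‖u_2‖ = 5.3385.

r_{22} = 5.3385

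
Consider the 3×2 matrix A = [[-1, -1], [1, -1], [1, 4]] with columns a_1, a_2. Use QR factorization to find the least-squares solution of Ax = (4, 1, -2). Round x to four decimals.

a_1 = (-1, 1, 1); ‖a_1‖ = 1.7321, so e_1 = (-0.5774, 0.5774, 0.5774).
e_1·a_2 = (-0.5774)·(-1) + 0.5774·(-1) + 0.5774·4 = 2.3094.
u_2 = a_2 − 2.3094·e_1 = (0.3333, -2.3333, 2.6667).
‖u_2‖ = 3.5590, so e_2 = (0.0937, -0.6556, 0.7493).
Qᵀb = (-2.8868, -1.7795).
Back-substitute: x_2 = -1.7795/3.5590 = -0.5000.
x_1 = (-2.8868 − 2.3094·(-0.5000))/1.7321 = -1.0000.

x = (-1.0000, -0.5000)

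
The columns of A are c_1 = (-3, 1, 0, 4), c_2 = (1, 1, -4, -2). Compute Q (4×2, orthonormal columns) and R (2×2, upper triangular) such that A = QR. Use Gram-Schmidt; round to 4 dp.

c_1 = (-3, 1, 0, 4); ‖c_1‖ = 5.0990, so q_1 = (-0.5883, 0.1961, 0.0000, 0.7845).
q_1·c_2 = (-0.5883)·1 + 0.1961·1 + 0.0000·(-4) + 0.7845·(-2) = -1.9612.
u_2 = c_2 + 1.9612·q_1 = (-0.1538, 1.3846, -4.0000, -0.4615).
‖u_2‖ = 4.2607, so q_2 = (-0.0361, 0.3250, -0.9388, -0.1083).

Q = [[-0.5883, -0.0361], [0.1961, 0.3250], [0.0000, -0.9388], [0.7845, -0.1083]], R = [[5.0990, -1.9612], [0.0000, 4.2607]]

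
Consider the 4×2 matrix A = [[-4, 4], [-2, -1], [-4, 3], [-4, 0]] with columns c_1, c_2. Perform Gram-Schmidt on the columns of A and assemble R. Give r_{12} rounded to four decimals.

q_1 = c_1/‖c_1‖ = (-4, -2, -4, -4)/7.2111 = (-0.5547, -0.2774, -0.5547, -0.5547).
r_{12} = q_1·c_2 = -3.6056.

r_{12} = -3.6056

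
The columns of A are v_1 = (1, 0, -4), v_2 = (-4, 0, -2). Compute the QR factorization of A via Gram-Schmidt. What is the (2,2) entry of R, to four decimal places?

v_1 = (1, 0, -4); ‖v_1‖ = 4.1231, so q_1 = (0.2425, 0.0000, -0.9701).
q_1·v_2 = 0.2425·(-4) + 0.0000·0 + (-0.9701)·(-2) = 0.9701.
u_2 = v_2 − 0.9701·q_1 = (-4.2353, 0.0000, -1.0588).
r_{22} = ‖u_2‖ = 4.3656.

r_{22} = 4.3656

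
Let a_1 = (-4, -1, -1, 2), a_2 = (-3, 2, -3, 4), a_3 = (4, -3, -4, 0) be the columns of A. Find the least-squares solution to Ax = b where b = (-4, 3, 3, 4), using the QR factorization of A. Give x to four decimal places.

x = (-0.0528, 0.5556, -0.8327)

a_1 = (-4, -1, -1, 2); ‖a_1‖ = 4.6904, so q_1 = (-0.8528, -0.2132, -0.2132, 0.4264).
q_1·a_2 = (-0.8528)·(-3) + (-0.2132)·2 + (-0.2132)·(-3) + 0.4264·4 = 4.4772.
u_2 = a_2 − 4.4772·q_1 = (0.8182, 2.9545, -2.0455, 2.0909).
‖u_2‖ = 4.2373, so q_2 = (0.1931, 0.6973, -0.4827, 0.4935).
q_1·a_3 = (-0.8528)·4 + (-0.2132)·(-3) + (-0.2132)·(-4) + 0.4264·0 = -1.9188; q_2·a_3 = 0.1931·4 + 0.6973·(-3) + (-0.4827)·(-4) + 0.4935·0 = 0.6115.
u_3 = a_3 + 1.9188·q_1 − 0.6115·q_2 = (2.2456, -3.8354, -4.1139, 0.5165).
‖u_3‖ = 6.0782, so q_3 = (0.3694, -0.6310, -0.6768, 0.0850).
Qᵀb = (3.8376, 1.8451, -5.0615).
Back-substitute: x_3 = -5.0615/6.0782 = -0.8327.
x_2 = (1.8451 − 0.6115·(-0.8327))/4.2373 = 0.5556.
x_1 = (3.8376 − 4.4772·0.5556 + 1.9188·(-0.8327))/4.6904 = -0.0528.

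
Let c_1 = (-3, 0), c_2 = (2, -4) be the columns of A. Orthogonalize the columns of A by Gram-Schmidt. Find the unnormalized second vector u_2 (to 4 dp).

q_1 = c_1/‖c_1‖ = (-3, 0)/3.0000 = (-1.0000, 0.0000).
r_{12} = q_1·c_2 = -2.0000.
u_2 = c_2 + 2.0000·q_1 = (0.0000, -4.0000).

u_2 = (0.0000, -4.0000)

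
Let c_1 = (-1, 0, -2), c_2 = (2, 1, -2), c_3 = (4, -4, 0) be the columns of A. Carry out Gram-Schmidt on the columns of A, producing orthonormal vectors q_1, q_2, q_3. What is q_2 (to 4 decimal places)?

q_2 = (0.8381, 0.3492, -0.4191)

q_1 = c_1/‖c_1‖ = (-1, 0, -2)/2.2361 = (-0.4472, 0.0000, -0.8944).
r_{12} = q_1·c_2 = 0.8944.
u_2 = c_2 − 0.8944·q_1 = (2.4000, 1.0000, -1.2000).
‖u_2‖ = 2.8636, so q_2 = (0.8381, 0.3492, -0.4191).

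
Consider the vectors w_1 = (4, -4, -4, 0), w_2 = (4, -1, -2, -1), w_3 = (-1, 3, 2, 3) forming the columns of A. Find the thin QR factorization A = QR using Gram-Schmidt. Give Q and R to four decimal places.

Q = [[0.5774, 0.7001, 0.3015], [-0.5774, 0.5601, 0.3015], [-0.5774, 0.1400, 0.0000], [0.0000, -0.4201, 0.9045]], R = [[6.9282, 4.0415, -3.4641], [0.0000, 2.3805, 0.0000], [0.0000, 0.0000, 3.3166]]

w_1 = (4, -4, -4, 0); ‖w_1‖ = 6.9282, so e_1 = (0.5774, -0.5774, -0.5774, 0.0000).
e_1·w_2 = 0.5774·4 + (-0.5774)·(-1) + (-0.5774)·(-2) + 0.0000·(-1) = 4.0415.
u_2 = w_2 − 4.0415·e_1 = (1.6667, 1.3333, 0.3333, -1.0000).
‖u_2‖ = 2.3805, so e_2 = (0.7001, 0.5601, 0.1400, -0.4201).
e_1·w_3 = 0.5774·(-1) + (-0.5774)·3 + (-0.5774)·2 + 0.0000·3 = -3.4641; e_2·w_3 = 0.7001·(-1) + 0.5601·3 + 0.1400·2 + (-0.4201)·3 = 0.0000.
u_3 = w_3 + 3.4641·e_1 − 0.0000·e_2 = (1.0000, 1.0000, 0.0000, 3.0000).
‖u_3‖ = 3.3166, so e_3 = (0.3015, 0.3015, 0.0000, 0.9045).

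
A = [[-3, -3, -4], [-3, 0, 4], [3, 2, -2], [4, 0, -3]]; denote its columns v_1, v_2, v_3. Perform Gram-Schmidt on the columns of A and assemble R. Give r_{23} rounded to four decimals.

v_1 = (-3, -3, 3, 4); ‖v_1‖ = 6.5574, so q_1 = (-0.4575, -0.4575, 0.4575, 0.6100).
q_1·v_2 = (-0.4575)·(-3) + (-0.4575)·0 + 0.4575·2 + 0.6100·0 = 2.2875.
u_2 = v_2 − 2.2875·q_1 = (-1.9535, 1.0465, 0.9535, -1.3953).
‖u_2‖ = 2.7870, so q_2 = (-0.7009, 0.3755, 0.3421, -0.5007).
r_{23} = q_2·v_3 = 5.1234.

r_{23} = 5.1234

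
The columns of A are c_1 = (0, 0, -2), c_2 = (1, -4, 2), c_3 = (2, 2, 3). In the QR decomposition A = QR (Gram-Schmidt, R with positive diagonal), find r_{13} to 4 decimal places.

r_{13} = -3.0000

c_1 = (0, 0, -2); ‖c_1‖ = 2.0000, so e_1 = (0.0000, 0.0000, -1.0000).
r_{13} = e_1·c_3 = -3.0000.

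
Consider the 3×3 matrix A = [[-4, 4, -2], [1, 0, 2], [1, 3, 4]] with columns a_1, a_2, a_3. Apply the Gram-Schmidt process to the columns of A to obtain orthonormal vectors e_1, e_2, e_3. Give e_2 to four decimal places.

a_1 = (-4, 1, 1); ‖a_1‖ = 4.2426, so e_1 = (-0.9428, 0.2357, 0.2357).
e_1·a_2 = (-0.9428)·4 + 0.2357·0 + 0.2357·3 = -3.0641.
u_2 = a_2 + 3.0641·e_1 = (1.1111, 0.7222, 3.7222).
‖u_2‖ = 3.9511, so e_2 = (0.2812, 0.1828, 0.9421).

e_2 = (0.2812, 0.1828, 0.9421)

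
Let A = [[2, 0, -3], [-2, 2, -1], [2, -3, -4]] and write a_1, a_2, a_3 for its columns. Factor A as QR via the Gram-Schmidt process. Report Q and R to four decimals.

Q = [[0.5774, 0.7715, -0.2673], [-0.5774, 0.1543, -0.8018], [0.5774, -0.6172, -0.5345]], R = [[3.4641, -2.8868, -3.4641], [0.0000, 2.1602, 0.0000], [0.0000, 0.0000, 3.7417]]

a_1 = (2, -2, 2); ‖a_1‖ = 3.4641, so e_1 = (0.5774, -0.5774, 0.5774).
e_1·a_2 = 0.5774·0 + (-0.5774)·2 + 0.5774·(-3) = -2.8868.
u_2 = a_2 + 2.8868·e_1 = (1.6667, 0.3333, -1.3333).
‖u_2‖ = 2.1602, so e_2 = (0.7715, 0.1543, -0.6172).
e_1·a_3 = 0.5774·(-3) + (-0.5774)·(-1) + 0.5774·(-4) = -3.4641; e_2·a_3 = 0.7715·(-3) + 0.1543·(-1) + (-0.6172)·(-4) = 0.0000.
u_3 = a_3 + 3.4641·e_1 + 0.0000·e_2 = (-1.0000, -3.0000, -2.0000).
‖u_3‖ = 3.7417, so e_3 = (-0.2673, -0.8018, -0.5345).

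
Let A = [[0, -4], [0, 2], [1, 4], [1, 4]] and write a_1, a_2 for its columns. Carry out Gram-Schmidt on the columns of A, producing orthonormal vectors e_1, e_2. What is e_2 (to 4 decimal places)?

a_1 = (0, 0, 1, 1); ‖a_1‖ = 1.4142, so e_1 = (0.0000, 0.0000, 0.7071, 0.7071).
e_1·a_2 = 0.0000·(-4) + 0.0000·2 + 0.7071·4 + 0.7071·4 = 5.6569.
u_2 = a_2 − 5.6569·e_1 = (-4.0000, 2.0000, 0.0000, 0.0000).
‖u_2‖ = 4.4721, so e_2 = (-0.8944, 0.4472, 0.0000, 0.0000).

e_2 = (-0.8944, 0.4472, 0.0000, 0.0000)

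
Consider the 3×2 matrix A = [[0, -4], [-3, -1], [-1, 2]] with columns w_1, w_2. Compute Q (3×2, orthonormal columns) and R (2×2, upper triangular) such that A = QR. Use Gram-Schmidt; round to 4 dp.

Q = [[0.0000, -0.8750], [-0.9487, -0.1531], [-0.3162, 0.4594]], R = [[3.1623, 0.3162], [0.0000, 4.5717]]

q_1 = w_1/‖w_1‖ = (0, -3, -1)/3.1623 = (0.0000, -0.9487, -0.3162).
r_{12} = q_1·w_2 = 0.3162.
u_2 = w_2 − 0.3162·q_1 = (-4.0000, -0.7000, 2.1000).
‖u_2‖ = 4.5717, so q_2 = (-0.8750, -0.1531, 0.4594).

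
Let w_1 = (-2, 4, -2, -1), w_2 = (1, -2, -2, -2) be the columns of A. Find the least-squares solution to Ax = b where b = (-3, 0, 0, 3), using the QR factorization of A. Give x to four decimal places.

x = (0.0097, -0.6893)

e_1 = w_1/‖w_1‖ = (-2, 4, -2, -1)/5.0000 = (-0.4000, 0.8000, -0.4000, -0.2000).
r_{12} = e_1·w_2 = -0.8000.
u_2 = w_2 + 0.8000·e_1 = (0.6800, -1.3600, -2.3200, -2.1600).
‖u_2‖ = 3.5157, so e_2 = (0.1934, -0.3868, -0.6599, -0.6144).
Qᵀb = (0.6000, -2.4234).
Back-substitute: x_2 = -2.4234/3.5157 = -0.6893.
x_1 = (0.6000 + 0.8000·(-0.6893))/5.0000 = 0.0097.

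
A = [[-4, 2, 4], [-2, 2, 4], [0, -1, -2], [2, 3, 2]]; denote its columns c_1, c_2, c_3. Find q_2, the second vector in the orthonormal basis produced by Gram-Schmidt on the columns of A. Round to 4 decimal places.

c_1 = (-4, -2, 0, 2); ‖c_1‖ = 4.8990, so q_1 = (-0.8165, -0.4082, 0.0000, 0.4082).
q_1·c_2 = (-0.8165)·2 + (-0.4082)·2 + 0.0000·(-1) + 0.4082·3 = -1.2247.
u_2 = c_2 + 1.2247·q_1 = (1.0000, 1.5000, -1.0000, 3.5000).
‖u_2‖ = 4.0620, so q_2 = (0.2462, 0.3693, -0.2462, 0.8616).

q_2 = (0.2462, 0.3693, -0.2462, 0.8616)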